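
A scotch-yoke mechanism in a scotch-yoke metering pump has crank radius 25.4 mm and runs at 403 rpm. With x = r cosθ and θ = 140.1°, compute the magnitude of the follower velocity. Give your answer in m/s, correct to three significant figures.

ω = 42.2 rad/s (from 403 rpm).
x = r cosθ ⇒ ẋ = −rω sinθ.
|v| = rω|sinθ| = 0.0254·42.2·|sin 140.1°| = 0.68759 m/s.

0.688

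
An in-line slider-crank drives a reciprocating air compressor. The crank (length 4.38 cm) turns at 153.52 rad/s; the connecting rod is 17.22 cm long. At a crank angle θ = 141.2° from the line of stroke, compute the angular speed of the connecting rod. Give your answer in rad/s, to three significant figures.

ω = 153.5 rad/s
The rod makes angle φ with the slider axis where L sinφ = r sinθ; differentiating, L cosφ·φ̇ = r ω cosθ.
L cosφ = √(L² − r² sin²θ) = 0.17 m.
|ω_rod| = r ω |cosθ| / √(L² − r² sin²θ) = 0.0438·153.5·0.77934/0.17 = 30.826 rad/s.

30.8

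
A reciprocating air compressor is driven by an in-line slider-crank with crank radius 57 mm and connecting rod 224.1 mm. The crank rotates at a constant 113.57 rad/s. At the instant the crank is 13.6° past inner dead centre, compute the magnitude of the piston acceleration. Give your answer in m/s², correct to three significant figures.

ω = 113.6 rad/s
x(θ) = r cosθ + √(L² − r² sin²θ); with ω constant, a = ω²·d²x/dθ².
d²x/dθ² = −r cosθ − r²(cos2θ)/√u − r⁴ sin²2θ/(4u^{3/2}),  u = L² − r² sin²θ = 0.0500412 m².
Substituting r = 0.057 m, L = 0.2241 m, θ = 13.6°: d²x/dθ² = -0.068369 m.
a = ω²·d²x/dθ² = (113.6)²·(-0.068369) = -881.83 m/s²;  |a| = 881.83 m/s².

882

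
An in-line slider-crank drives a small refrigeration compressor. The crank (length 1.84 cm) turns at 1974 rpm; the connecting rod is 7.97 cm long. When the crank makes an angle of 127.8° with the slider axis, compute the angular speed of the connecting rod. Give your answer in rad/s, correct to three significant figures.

29.7

ω = 206.7 rad/s (converted from 1974 rpm).
The rod makes angle φ with the slider axis where L sinφ = r sinθ; differentiating, L cosφ·φ̇ = r ω cosθ.
L cosφ = √(L² − r² sin²θ) = 0.078363 m.
|ω_rod| = r ω |cosθ| / √(L² − r² sin²θ) = 0.0184·206.7·0.61291/0.078363 = 29.749 rad/s.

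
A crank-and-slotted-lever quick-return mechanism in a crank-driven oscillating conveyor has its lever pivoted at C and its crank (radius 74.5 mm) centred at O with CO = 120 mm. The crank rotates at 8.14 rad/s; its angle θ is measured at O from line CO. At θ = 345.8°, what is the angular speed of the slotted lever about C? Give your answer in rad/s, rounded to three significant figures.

3.10

ω = 8.14 rad/s
Crank pin A relative to C: A = (d + r cosθ, r sinθ); lever angle φ = atan2(r sinθ, d + r cosθ).
Differentiating tanφ: φ̇ = rω(d cosθ + r)/(d² + r² + 2dr cosθ).
d² + r² + 2dr cosθ = |CA|² = 0.0372839 m²;  d cosθ + r = +0.19083 m.
|ω_lever| = |0.0745·8.14·+0.19083| / 0.0372839 = 3.1039 rad/s.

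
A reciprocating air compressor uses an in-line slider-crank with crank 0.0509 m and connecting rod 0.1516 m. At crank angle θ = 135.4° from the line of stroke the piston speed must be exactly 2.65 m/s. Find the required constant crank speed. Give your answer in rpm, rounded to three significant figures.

For an in-line slider-crank, |v_piston| = rω|sinθ|·[1 + r cosθ/√(L² − r² sin²θ)].
With r = 0.0509 m, L = 0.1516 m, θ = 135.4°: the bracketed kinematic factor |dx/dθ| = 0.026948 m.
ω = v/|dx/dθ| = 2.65/0.026948 = 98.339 rad/s.
N = 60ω/(2π) = 939.06 rpm.

939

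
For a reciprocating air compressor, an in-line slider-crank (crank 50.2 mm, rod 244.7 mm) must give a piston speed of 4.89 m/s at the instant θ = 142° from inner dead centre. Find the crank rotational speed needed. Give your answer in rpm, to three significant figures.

1810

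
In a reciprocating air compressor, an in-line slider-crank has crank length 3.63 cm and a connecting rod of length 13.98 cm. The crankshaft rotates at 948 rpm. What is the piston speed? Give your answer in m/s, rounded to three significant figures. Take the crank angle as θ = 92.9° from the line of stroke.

3.55

ω = 2π·948/60 = 99.27 rad/s
For an in-line slider-crank, x = r cosθ + √(L² − r² sin²θ), so v = −rω sinθ·[1 + r cosθ/√(L² − r² sin²θ)].
With r = 0.0363 m, L = 0.1398 m, θ = 92.9°: √(L² − r² sin²θ) = 0.13502 m.
v = −0.0363·99.27·0.99872·[1 + 0.0363·-0.05059/0.13502] = -3.5501 m/s.
|v| = 3.5501 m/s.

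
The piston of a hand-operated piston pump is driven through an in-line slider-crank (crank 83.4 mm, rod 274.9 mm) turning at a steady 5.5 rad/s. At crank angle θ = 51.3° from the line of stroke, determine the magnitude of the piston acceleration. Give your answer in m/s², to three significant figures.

ω = 5.5 rad/s
x(θ) = r cosθ + √(L² − r² sin²θ); with ω constant, a = ω²·d²x/dθ².
d²x/dθ² = −r cosθ − r²(cos2θ)/√u − r⁴ sin²2θ/(4u^{3/2}),  u = L² − r² sin²θ = 0.0713336 m².
Substituting r = 0.0834 m, L = 0.2749 m, θ = 51.3°: d²x/dθ² = -0.047069 m.
a = ω²·d²x/dθ² = (5.5)²·(-0.047069) = -1.4238 m/s²;  |a| = 1.4238 m/s².

1.42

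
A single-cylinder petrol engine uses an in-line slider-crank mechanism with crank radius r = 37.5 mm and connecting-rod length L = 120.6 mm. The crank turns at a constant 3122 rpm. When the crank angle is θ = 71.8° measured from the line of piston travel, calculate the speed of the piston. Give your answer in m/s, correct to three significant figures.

12.8

ω = 2π·3122/60 = 326.9 rad/s
For an in-line slider-crank, x = r cosθ + √(L² − r² sin²θ), so v = −rω sinθ·[1 + r cosθ/√(L² − r² sin²θ)].
With r = 0.0375 m, L = 0.1206 m, θ = 71.8°: √(L² − r² sin²θ) = 0.11522 m.
v = −0.0375·326.9·0.94997·[1 + 0.0375·0.31233/0.11522] = -12.831 m/s.
|v| = 12.831 m/s.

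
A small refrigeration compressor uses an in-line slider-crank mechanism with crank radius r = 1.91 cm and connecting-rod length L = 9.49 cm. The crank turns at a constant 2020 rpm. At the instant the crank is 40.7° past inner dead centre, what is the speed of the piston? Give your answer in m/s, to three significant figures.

3.04

ω = 2π·2020/60 = 211.5 rad/s
For an in-line slider-crank, x = r cosθ + √(L² − r² sin²θ), so v = −rω sinθ·[1 + r cosθ/√(L² − r² sin²θ)].
With r = 0.0191 m, L = 0.0949 m, θ = 40.7°: √(L² − r² sin²θ) = 0.094079 m.
v = −0.0191·211.5·0.65210·[1 + 0.0191·0.75813/0.094079] = -3.0402 m/s.
|v| = 3.0402 m/s.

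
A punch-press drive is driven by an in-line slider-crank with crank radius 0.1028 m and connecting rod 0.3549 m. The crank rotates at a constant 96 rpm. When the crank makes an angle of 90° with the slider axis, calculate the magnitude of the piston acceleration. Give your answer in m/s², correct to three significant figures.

ω = 2π·96/60 = 10.05 rad/s
x(θ) = r cosθ + √(L² − r² sin²θ); with ω constant, a = ω²·d²x/dθ².
d²x/dθ² = −r cosθ − r²(cos2θ)/√u − r⁴ sin²2θ/(4u^{3/2}),  u = L² − r² sin²θ = 0.115386 m².
Substituting r = 0.1028 m, L = 0.3549 m, θ = 90°: d²x/dθ² = +0.031111 m.
a = ω²·d²x/dθ² = (10.05)²·(+0.031111) = +3.1442 m/s²;  |a| = 3.1442 m/s².

3.14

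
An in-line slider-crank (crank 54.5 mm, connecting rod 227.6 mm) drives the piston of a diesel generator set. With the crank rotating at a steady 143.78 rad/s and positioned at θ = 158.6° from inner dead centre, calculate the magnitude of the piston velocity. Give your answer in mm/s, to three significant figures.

ω = 143.8 rad/s
For an in-line slider-crank, x = r cosθ + √(L² − r² sin²θ), so v = −rω sinθ·[1 + r cosθ/√(L² − r² sin²θ)].
With r = 0.0545 m, L = 0.2276 m, θ = 158.6°: √(L² − r² sin²θ) = 0.22673 m.
v = −0.0545·143.8·0.36488·[1 + 0.0545·-0.93106/0.22673] = -2.2193 m/s.
|v| = 2.2193 m/s = 2219.3 mm/s.

2220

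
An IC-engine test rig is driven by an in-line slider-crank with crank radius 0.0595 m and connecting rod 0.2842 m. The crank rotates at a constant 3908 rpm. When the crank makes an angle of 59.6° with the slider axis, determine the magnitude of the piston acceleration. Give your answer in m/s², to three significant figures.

ω = 2π·3908/60 = 409.2 rad/s
x(θ) = r cosθ + √(L² − r² sin²θ); with ω constant, a = ω²·d²x/dθ².
d²x/dθ² = −r cosθ − r²(cos2θ)/√u − r⁴ sin²2θ/(4u^{3/2}),  u = L² − r² sin²θ = 0.0781359 m².
Substituting r = 0.0595 m, L = 0.2842 m, θ = 59.6°: d²x/dθ² = -0.02404 m.
a = ω²·d²x/dθ² = (409.2)²·(-0.02404) = -4026.2 m/s²;  |a| = 4026.2 m/s².

4030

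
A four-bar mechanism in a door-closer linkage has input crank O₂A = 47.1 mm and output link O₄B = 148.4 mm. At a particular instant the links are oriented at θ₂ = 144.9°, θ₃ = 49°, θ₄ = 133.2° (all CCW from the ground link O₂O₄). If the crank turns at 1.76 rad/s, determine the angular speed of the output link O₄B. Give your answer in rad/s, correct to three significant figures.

0.558

ω₂ = 1.76 rad/s
Differentiating the loop-closure r₂e^{iθ₂}+r₃e^{iθ₃}=r₁+r₄e^{iθ₄} gives r₂ω₂e^{iθ₂}+r₃ω₃e^{iθ₃}=r₄ω₄e^{iθ₄}.
Eliminating the other unknown: ω₄ = r₂ω₂ sin(θ₂−θ₃) / [r₄ sin(θ₄−θ₃)].
Numerator sine = +0.99470; denominator sine = +0.99488.
Result = 0.0471·1.76·(+0.99470) / (0.1484·(+0.99488)) = +0.5585 rad/s; magnitude 0.5585 rad/s.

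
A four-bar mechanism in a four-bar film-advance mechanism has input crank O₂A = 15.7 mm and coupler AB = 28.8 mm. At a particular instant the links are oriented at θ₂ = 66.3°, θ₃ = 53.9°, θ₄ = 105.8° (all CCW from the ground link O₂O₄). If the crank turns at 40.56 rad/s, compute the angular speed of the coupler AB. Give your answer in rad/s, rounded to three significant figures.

ω₂ = 40.56 rad/s
Differentiating the loop-closure r₂e^{iθ₂}+r₃e^{iθ₃}=r₁+r₄e^{iθ₄} gives r₂ω₂e^{iθ₂}+r₃ω₃e^{iθ₃}=r₄ω₄e^{iθ₄}.
Eliminating the other unknown: ω₃ = r₂ω₂ sin(θ₄−θ₂) / [r₃ sin(θ₃−θ₄)].
Numerator sine = +0.63608; denominator sine = -0.78694.
Result = 0.0157·40.56·(+0.63608) / (0.0288·(-0.78694)) = -17.872 rad/s; magnitude 17.872 rad/s.

17.9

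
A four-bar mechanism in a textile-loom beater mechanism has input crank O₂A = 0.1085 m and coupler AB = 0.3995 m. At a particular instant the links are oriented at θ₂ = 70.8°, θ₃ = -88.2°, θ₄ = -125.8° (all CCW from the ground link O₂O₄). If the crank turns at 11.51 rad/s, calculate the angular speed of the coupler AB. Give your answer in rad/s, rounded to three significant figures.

1.46

ω₂ = 11.51 rad/s
Differentiating the loop-closure r₂e^{iθ₂}+r₃e^{iθ₃}=r₁+r₄e^{iθ₄} gives r₂ω₂e^{iθ₂}+r₃ω₃e^{iθ₃}=r₄ω₄e^{iθ₄}.
Eliminating the other unknown: ω₃ = r₂ω₂ sin(θ₄−θ₂) / [r₃ sin(θ₃−θ₄)].
Numerator sine = +0.28569; denominator sine = +0.61015.
Result = 0.1085·11.51·(+0.28569) / (0.3995·(+0.61015)) = +1.4637 rad/s; magnitude 1.4637 rad/s.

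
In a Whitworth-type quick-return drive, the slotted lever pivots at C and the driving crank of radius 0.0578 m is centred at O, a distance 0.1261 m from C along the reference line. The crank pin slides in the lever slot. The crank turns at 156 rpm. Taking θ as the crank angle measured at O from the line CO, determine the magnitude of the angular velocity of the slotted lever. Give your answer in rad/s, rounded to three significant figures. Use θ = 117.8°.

0.0767

ω = 16.34 rad/s (from 156 rpm).
Crank pin A relative to C: A = (d + r cosθ, r sinθ); lever angle φ = atan2(r sinθ, d + r cosθ).
Differentiating tanφ: φ̇ = rω(d cosθ + r)/(d² + r² + 2dr cosθ).
d² + r² + 2dr cosθ = |CA|² = 0.0124435 m²;  d cosθ + r = -0.0010114 m.
|ω_lever| = |0.0578·16.34·-0.0010114| / 0.0124435 = 0.076744 rad/s.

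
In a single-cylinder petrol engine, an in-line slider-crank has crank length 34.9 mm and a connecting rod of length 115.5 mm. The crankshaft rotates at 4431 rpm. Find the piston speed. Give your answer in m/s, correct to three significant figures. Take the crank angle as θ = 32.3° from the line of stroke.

10.9

ω = 2π·4431/60 = 464 rad/s
For an in-line slider-crank, x = r cosθ + √(L² − r² sin²θ), so v = −rω sinθ·[1 + r cosθ/√(L² − r² sin²θ)].
With r = 0.0349 m, L = 0.1155 m, θ = 32.3°: √(L² − r² sin²θ) = 0.11398 m.
v = −0.0349·464·0.53435·[1 + 0.0349·0.84526/0.11398] = -10.893 m/s.
|v| = 10.893 m/s.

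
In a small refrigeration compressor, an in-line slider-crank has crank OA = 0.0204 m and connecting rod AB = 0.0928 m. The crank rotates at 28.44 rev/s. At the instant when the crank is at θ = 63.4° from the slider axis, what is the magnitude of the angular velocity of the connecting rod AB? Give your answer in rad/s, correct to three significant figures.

ω = 178.7 rad/s (converted from 28.44 rev/s).
The rod makes angle φ with the slider axis where L sinφ = r sinθ; differentiating, L cosφ·φ̇ = r ω cosθ.
L cosφ = √(L² − r² sin²θ) = 0.09099 m.
|ω_rod| = r ω |cosθ| / √(L² − r² sin²θ) = 0.0204·178.7·0.44776/0.09099 = 17.939 rad/s.

17.9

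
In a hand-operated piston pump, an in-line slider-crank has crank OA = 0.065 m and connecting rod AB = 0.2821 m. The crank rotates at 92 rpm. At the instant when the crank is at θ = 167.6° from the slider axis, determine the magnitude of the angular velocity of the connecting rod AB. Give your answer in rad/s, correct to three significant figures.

2.17

ω = 9.634 rad/s (converted from 92 rpm).
The rod makes angle φ with the slider axis where L sinφ = r sinθ; differentiating, L cosφ·φ̇ = r ω cosθ.
L cosφ = √(L² − r² sin²θ) = 0.28175 m.
|ω_rod| = r ω |cosθ| / √(L² − r² sin²θ) = 0.065·9.634·0.97667/0.28175 = 2.1707 rad/s.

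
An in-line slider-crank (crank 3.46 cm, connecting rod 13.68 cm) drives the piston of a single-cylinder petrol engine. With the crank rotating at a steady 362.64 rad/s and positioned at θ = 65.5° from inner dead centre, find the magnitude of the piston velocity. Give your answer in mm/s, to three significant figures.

ω = 362.6 rad/s
For an in-line slider-crank, x = r cosθ + √(L² − r² sin²θ), so v = −rω sinθ·[1 + r cosθ/√(L² − r² sin²θ)].
With r = 0.0346 m, L = 0.1368 m, θ = 65.5°: √(L² − r² sin²θ) = 0.13313 m.
v = −0.0346·362.6·0.90996·[1 + 0.0346·0.41469/0.13313] = -12.648 m/s.
|v| = 12.648 m/s = 12648 mm/s.

12600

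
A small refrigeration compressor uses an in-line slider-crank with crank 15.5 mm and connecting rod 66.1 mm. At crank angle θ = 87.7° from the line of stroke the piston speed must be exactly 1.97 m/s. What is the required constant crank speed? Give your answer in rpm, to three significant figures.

For an in-line slider-crank, |v_piston| = rω|sinθ|·[1 + r cosθ/√(L² − r² sin²θ)].
With r = 0.0155 m, L = 0.0661 m, θ = 87.7°: the bracketed kinematic factor |dx/dθ| = 0.015637 m.
ω = v/|dx/dθ| = 1.97/0.015637 = 125.98 rad/s.
N = 60ω/(2π) = 1203 rpm.

1200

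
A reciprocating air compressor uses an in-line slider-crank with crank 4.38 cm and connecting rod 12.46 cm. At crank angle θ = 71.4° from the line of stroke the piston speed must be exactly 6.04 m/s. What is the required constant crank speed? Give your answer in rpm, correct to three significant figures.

For an in-line slider-crank, |v_piston| = rω|sinθ|·[1 + r cosθ/√(L² − r² sin²θ)].
With r = 0.0438 m, L = 0.1246 m, θ = 71.4°: the bracketed kinematic factor |dx/dθ| = 0.046449 m.
ω = v/|dx/dθ| = 6.04/0.046449 = 130.04 rad/s.
N = 60ω/(2π) = 1241.8 rpm.

1240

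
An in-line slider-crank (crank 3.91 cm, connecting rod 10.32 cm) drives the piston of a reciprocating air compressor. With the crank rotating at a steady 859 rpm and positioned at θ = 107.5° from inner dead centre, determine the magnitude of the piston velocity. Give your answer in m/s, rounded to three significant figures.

ω = 2π·859/60 = 89.95 rad/s
For an in-line slider-crank, x = r cosθ + √(L² − r² sin²θ), so v = −rω sinθ·[1 + r cosθ/√(L² − r² sin²θ)].
With r = 0.0391 m, L = 0.1032 m, θ = 107.5°: √(L² − r² sin²θ) = 0.096227 m.
v = −0.0391·89.95·0.95372·[1 + 0.0391·-0.30071/0.096227] = -2.9446 m/s.
|v| = 2.9446 m/s.

2.94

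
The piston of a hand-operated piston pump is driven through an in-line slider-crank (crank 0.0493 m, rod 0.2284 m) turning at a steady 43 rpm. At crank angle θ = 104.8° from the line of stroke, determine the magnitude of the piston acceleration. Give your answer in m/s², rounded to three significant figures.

0.447

ω = 2π·43/60 = 4.503 rad/s
x(θ) = r cosθ + √(L² − r² sin²θ); with ω constant, a = ω²·d²x/dθ².
d²x/dθ² = −r cosθ − r²(cos2θ)/√u − r⁴ sin²2θ/(4u^{3/2}),  u = L² − r² sin²θ = 0.0498947 m².
Substituting r = 0.0493 m, L = 0.2284 m, θ = 104.8°: d²x/dθ² = +0.022022 m.
a = ω²·d²x/dθ² = (4.503)²·(+0.022022) = +0.44653 m/s²;  |a| = 0.44653 m/s².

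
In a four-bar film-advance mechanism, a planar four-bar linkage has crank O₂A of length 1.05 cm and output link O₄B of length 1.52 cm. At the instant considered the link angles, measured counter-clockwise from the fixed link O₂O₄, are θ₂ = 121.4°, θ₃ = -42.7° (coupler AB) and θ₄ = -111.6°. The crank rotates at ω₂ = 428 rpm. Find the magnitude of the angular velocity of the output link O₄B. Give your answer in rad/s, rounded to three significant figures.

ω₂ = 44.82 rad/s (from 428 rpm).
Differentiating the loop-closure r₂e^{iθ₂}+r₃e^{iθ₃}=r₁+r₄e^{iθ₄} gives r₂ω₂e^{iθ₂}+r₃ω₃e^{iθ₃}=r₄ω₄e^{iθ₄}.
Eliminating the other unknown: ω₄ = r₂ω₂ sin(θ₂−θ₃) / [r₄ sin(θ₄−θ₃)].
Numerator sine = +0.27396; denominator sine = -0.93295.
Result = 0.0105·44.82·(+0.27396) / (0.0152·(-0.93295)) = -9.0917 rad/s; magnitude 9.0917 rad/s.

9.09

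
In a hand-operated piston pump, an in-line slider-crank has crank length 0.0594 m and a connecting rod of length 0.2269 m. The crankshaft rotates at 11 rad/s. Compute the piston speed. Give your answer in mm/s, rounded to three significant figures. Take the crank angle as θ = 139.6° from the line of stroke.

338

ω = 11 rad/s
For an in-line slider-crank, x = r cosθ + √(L² − r² sin²θ), so v = −rω sinθ·[1 + r cosθ/√(L² − r² sin²θ)].
With r = 0.0594 m, L = 0.2269 m, θ = 139.6°: √(L² − r² sin²θ) = 0.22361 m.
v = −0.0594·11·0.64812·[1 + 0.0594·-0.76154/0.22361] = -0.33781 m/s.
|v| = 0.33781 m/s = 337.81 mm/s.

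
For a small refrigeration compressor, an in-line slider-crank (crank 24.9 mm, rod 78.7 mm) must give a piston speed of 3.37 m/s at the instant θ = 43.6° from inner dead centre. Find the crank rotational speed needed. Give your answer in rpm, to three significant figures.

For an in-line slider-crank, |v_piston| = rω|sinθ|·[1 + r cosθ/√(L² − r² sin²θ)].
With r = 0.0249 m, L = 0.0787 m, θ = 43.6°: the bracketed kinematic factor |dx/dθ| = 0.021203 m.
ω = v/|dx/dθ| = 3.37/0.021203 = 158.94 rad/s.
N = 60ω/(2π) = 1517.8 rpm.

1520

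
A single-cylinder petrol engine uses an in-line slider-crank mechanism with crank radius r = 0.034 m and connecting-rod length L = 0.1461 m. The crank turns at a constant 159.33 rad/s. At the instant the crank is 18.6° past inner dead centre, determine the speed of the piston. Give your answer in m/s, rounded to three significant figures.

2.11

ω = 159.3 rad/s
For an in-line slider-crank, x = r cosθ + √(L² − r² sin²θ), so v = −rω sinθ·[1 + r cosθ/√(L² − r² sin²θ)].
With r = 0.034 m, L = 0.1461 m, θ = 18.6°: √(L² − r² sin²θ) = 0.1457 m.
v = −0.034·159.3·0.31896·[1 + 0.034·0.94777/0.1457] = -2.11 m/s.
|v| = 2.11 m/s.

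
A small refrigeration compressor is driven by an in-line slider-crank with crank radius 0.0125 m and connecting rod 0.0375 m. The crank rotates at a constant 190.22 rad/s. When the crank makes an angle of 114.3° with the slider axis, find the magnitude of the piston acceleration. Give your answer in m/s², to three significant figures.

ω = 190.2 rad/s
x(θ) = r cosθ + √(L² − r² sin²θ); with ω constant, a = ω²·d²x/dθ².
d²x/dθ² = −r cosθ − r²(cos2θ)/√u − r⁴ sin²2θ/(4u^{3/2}),  u = L² − r² sin²θ = 0.00127646 m².
Substituting r = 0.0125 m, L = 0.0375 m, θ = 114.3°: d²x/dθ² = +0.0079608 m.
a = ω²·d²x/dθ² = (190.2)²·(+0.0079608) = +288.05 m/s²;  |a| = 288.05 m/s².

288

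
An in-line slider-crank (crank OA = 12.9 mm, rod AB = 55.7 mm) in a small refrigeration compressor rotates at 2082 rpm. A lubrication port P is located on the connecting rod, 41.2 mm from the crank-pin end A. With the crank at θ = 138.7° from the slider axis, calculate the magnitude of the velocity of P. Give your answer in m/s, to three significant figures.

1.71

ω = 218 rad/s.  Crank-pin speed |V_A| = rω = 2.8125 m/s, perpendicular to OA.
Rod angle: sinφ = −(r/L) sinθ ⇒ φ = -8.792°; ω_rod = −rω cosθ/√(L²−r²sin²θ) = +38.386 rad/s.
V_P = V_A + ω_rod × AP, with AP = 0.0412 m along the rod.
Components: V_Px = −rω sinθ − a·ω_rod·sinφ = -1.6145 m/s;  V_Py = rω cosθ + a·ω_rod·cosφ = -0.55005 m/s.
|V_P| = √(V_Px² + V_Py²) = 1.7057 m/s.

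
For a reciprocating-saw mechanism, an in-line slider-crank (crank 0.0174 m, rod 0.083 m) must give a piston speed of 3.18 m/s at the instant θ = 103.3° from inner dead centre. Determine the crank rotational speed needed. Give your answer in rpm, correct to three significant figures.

1890

For an in-line slider-crank, |v_piston| = rω|sinθ|·[1 + r cosθ/√(L² − r² sin²θ)].
With r = 0.0174 m, L = 0.083 m, θ = 103.3°: the bracketed kinematic factor |dx/dθ| = 0.016099 m.
ω = v/|dx/dθ| = 3.18/0.016099 = 197.53 rad/s.
N = 60ω/(2π) = 1886.2 rpm.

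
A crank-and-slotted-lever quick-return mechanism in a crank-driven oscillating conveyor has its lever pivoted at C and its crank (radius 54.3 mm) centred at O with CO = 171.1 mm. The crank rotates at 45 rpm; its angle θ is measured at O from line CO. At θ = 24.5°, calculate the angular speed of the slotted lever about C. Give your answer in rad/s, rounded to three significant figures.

1.09

ω = 4.712 rad/s (from 45 rpm).
Crank pin A relative to C: A = (d + r cosθ, r sinθ); lever angle φ = atan2(r sinθ, d + r cosθ).
Differentiating tanφ: φ̇ = rω(d cosθ + r)/(d² + r² + 2dr cosθ).
d² + r² + 2dr cosθ = |CA|² = 0.0491321 m²;  d cosθ + r = +0.20999 m.
|ω_lever| = |0.0543·4.712·+0.20999| / 0.0491321 = 1.0937 rad/s.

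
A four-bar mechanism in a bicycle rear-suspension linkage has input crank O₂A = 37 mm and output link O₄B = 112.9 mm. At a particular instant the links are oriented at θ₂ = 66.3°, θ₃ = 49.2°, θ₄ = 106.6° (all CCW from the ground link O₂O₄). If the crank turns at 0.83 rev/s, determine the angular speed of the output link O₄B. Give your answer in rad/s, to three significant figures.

0.597

ω₂ = 5.215 rad/s (from 0.83 rev/s).
Differentiating the loop-closure r₂e^{iθ₂}+r₃e^{iθ₃}=r₁+r₄e^{iθ₄} gives r₂ω₂e^{iθ₂}+r₃ω₃e^{iθ₃}=r₄ω₄e^{iθ₄}.
Eliminating the other unknown: ω₄ = r₂ω₂ sin(θ₂−θ₃) / [r₄ sin(θ₄−θ₃)].
Numerator sine = +0.29404; denominator sine = +0.84245.
Result = 0.037·5.215·(+0.29404) / (0.1129·(+0.84245)) = +0.59652 rad/s; magnitude 0.59652 rad/s.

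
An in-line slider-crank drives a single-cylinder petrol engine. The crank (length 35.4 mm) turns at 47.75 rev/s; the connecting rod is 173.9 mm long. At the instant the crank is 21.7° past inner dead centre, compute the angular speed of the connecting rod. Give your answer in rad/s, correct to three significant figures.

ω = 300 rad/s (converted from 47.75 rev/s).
The rod makes angle φ with the slider axis where L sinφ = r sinθ; differentiating, L cosφ·φ̇ = r ω cosθ.
L cosφ = √(L² − r² sin²θ) = 0.17341 m.
|ω_rod| = r ω |cosθ| / √(L² − r² sin²θ) = 0.0354·300·0.92913/0.17341 = 56.907 rad/s.

56.9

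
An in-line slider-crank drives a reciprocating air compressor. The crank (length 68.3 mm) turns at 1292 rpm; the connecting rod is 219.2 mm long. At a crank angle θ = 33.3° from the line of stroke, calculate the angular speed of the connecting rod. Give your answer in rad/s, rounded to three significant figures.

35.8

ω = 135.3 rad/s (converted from 1292 rpm).
The rod makes angle φ with the slider axis where L sinφ = r sinθ; differentiating, L cosφ·φ̇ = r ω cosθ.
L cosφ = √(L² − r² sin²θ) = 0.21597 m.
|ω_rod| = r ω |cosθ| / √(L² − r² sin²θ) = 0.0683·135.3·0.83581/0.21597 = 35.762 rad/s.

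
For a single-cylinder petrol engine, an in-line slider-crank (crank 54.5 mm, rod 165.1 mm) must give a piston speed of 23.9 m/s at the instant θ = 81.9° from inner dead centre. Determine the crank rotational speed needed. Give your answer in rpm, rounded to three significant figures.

For an in-line slider-crank, |v_piston| = rω|sinθ|·[1 + r cosθ/√(L² − r² sin²θ)].
With r = 0.0545 m, L = 0.1651 m, θ = 81.9°: the bracketed kinematic factor |dx/dθ| = 0.056612 m.
ω = v/|dx/dθ| = 23.9/0.056612 = 422.17 rad/s.
N = 60ω/(2π) = 4031.5 rpm.

4030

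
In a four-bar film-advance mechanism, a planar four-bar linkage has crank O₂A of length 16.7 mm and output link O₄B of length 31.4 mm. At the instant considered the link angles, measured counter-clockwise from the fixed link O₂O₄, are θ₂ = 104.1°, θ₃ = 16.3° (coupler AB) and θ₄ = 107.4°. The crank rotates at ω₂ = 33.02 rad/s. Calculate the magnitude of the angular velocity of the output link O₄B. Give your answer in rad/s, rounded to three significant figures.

17.6

ω₂ = 33.02 rad/s
Differentiating the loop-closure r₂e^{iθ₂}+r₃e^{iθ₃}=r₁+r₄e^{iθ₄} gives r₂ω₂e^{iθ₂}+r₃ω₃e^{iθ₃}=r₄ω₄e^{iθ₄}.
Eliminating the other unknown: ω₄ = r₂ω₂ sin(θ₂−θ₃) / [r₄ sin(θ₄−θ₃)].
Numerator sine = +0.99926; denominator sine = +0.99982.
Result = 0.0167·33.02·(+0.99926) / (0.0314·(+0.99982)) = +17.552 rad/s; magnitude 17.552 rad/s.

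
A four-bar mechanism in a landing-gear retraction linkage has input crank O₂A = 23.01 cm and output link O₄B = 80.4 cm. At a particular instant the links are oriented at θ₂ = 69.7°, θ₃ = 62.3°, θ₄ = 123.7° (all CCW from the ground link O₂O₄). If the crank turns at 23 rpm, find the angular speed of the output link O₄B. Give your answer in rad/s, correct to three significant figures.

ω₂ = 2.409 rad/s (from 23 rpm).
Differentiating the loop-closure r₂e^{iθ₂}+r₃e^{iθ₃}=r₁+r₄e^{iθ₄} gives r₂ω₂e^{iθ₂}+r₃ω₃e^{iθ₃}=r₄ω₄e^{iθ₄}.
Eliminating the other unknown: ω₄ = r₂ω₂ sin(θ₂−θ₃) / [r₄ sin(θ₄−θ₃)].
Numerator sine = +0.12880; denominator sine = +0.87798.
Result = 0.2301·2.409·(+0.12880) / (0.804·(+0.87798)) = +0.10112 rad/s; magnitude 0.10112 rad/s.

0.101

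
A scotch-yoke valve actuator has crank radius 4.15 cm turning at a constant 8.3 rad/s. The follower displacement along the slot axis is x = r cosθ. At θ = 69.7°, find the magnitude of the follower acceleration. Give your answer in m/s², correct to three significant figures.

ω = 8.3 rad/s
x = r cosθ ⇒ ẍ = −rω² cosθ (ω constant).
|a| = rω²|cosθ| = 0.0415·(8.3)²·|cos 69.7°| = 0.99187 m/s².

0.992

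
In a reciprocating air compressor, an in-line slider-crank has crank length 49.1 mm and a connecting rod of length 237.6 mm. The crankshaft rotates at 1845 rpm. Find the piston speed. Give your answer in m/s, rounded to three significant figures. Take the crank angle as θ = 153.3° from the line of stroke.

3.47

ω = 2π·1845/60 = 193.2 rad/s
For an in-line slider-crank, x = r cosθ + √(L² − r² sin²θ), so v = −rω sinθ·[1 + r cosθ/√(L² − r² sin²θ)].
With r = 0.0491 m, L = 0.2376 m, θ = 153.3°: √(L² − r² sin²θ) = 0.23657 m.
v = −0.0491·193.2·0.44932·[1 + 0.0491·-0.89337/0.23657] = -3.4721 m/s.
|v| = 3.4721 m/s.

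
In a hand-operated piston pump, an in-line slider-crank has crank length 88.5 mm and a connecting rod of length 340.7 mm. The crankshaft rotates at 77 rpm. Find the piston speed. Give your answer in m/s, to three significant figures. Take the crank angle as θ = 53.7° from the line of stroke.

0.666

ω = 2π·77/60 = 8.063 rad/s
For an in-line slider-crank, x = r cosθ + √(L² − r² sin²θ), so v = −rω sinθ·[1 + r cosθ/√(L² − r² sin²θ)].
With r = 0.0885 m, L = 0.3407 m, θ = 53.7°: √(L² − r² sin²θ) = 0.33315 m.
v = −0.0885·8.063·0.80593·[1 + 0.0885·0.59201/0.33315] = -0.66557 m/s.
|v| = 0.66557 m/s.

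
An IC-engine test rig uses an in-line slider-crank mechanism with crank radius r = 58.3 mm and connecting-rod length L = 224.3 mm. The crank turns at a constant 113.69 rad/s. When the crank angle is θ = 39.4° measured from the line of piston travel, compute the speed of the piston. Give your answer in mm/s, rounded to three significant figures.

5060

ω = 113.7 rad/s
For an in-line slider-crank, x = r cosθ + √(L² − r² sin²θ), so v = −rω sinθ·[1 + r cosθ/√(L² − r² sin²θ)].
With r = 0.0583 m, L = 0.2243 m, θ = 39.4°: √(L² − r² sin²θ) = 0.22123 m.
v = −0.0583·113.7·0.63473·[1 + 0.0583·0.77273/0.22123] = -5.0638 m/s.
|v| = 5.0638 m/s = 5063.8 mm/s.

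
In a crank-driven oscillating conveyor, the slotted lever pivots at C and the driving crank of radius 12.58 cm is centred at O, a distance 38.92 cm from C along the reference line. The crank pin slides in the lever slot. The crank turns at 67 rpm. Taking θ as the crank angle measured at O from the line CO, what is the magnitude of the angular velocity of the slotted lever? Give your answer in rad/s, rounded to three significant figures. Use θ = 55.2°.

1.38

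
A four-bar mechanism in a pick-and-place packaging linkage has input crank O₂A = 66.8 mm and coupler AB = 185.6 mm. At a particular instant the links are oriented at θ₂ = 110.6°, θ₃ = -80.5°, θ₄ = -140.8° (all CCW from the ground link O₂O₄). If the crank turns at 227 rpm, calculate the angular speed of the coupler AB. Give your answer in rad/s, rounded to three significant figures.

9.34

ω₂ = 23.77 rad/s (from 227 rpm).
Differentiating the loop-closure r₂e^{iθ₂}+r₃e^{iθ₃}=r₁+r₄e^{iθ₄} gives r₂ω₂e^{iθ₂}+r₃ω₃e^{iθ₃}=r₄ω₄e^{iθ₄}.
Eliminating the other unknown: ω₃ = r₂ω₂ sin(θ₄−θ₂) / [r₃ sin(θ₃−θ₄)].
Numerator sine = +0.94777; denominator sine = +0.86863.
Result = 0.0668·23.77·(+0.94777) / (0.1856·(+0.86863)) = +9.3351 rad/s; magnitude 9.3351 rad/s.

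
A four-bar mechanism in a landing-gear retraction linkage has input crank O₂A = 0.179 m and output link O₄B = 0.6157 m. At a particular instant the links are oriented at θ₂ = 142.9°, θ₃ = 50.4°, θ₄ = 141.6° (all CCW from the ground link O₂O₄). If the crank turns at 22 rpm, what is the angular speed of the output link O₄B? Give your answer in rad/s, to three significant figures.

ω₂ = 2.304 rad/s (from 22 rpm).
Differentiating the loop-closure r₂e^{iθ₂}+r₃e^{iθ₃}=r₁+r₄e^{iθ₄} gives r₂ω₂e^{iθ₂}+r₃ω₃e^{iθ₃}=r₄ω₄e^{iθ₄}.
Eliminating the other unknown: ω₄ = r₂ω₂ sin(θ₂−θ₃) / [r₄ sin(θ₄−θ₃)].
Numerator sine = +0.99905; denominator sine = +0.99978.
Result = 0.179·2.304·(+0.99905) / (0.6157·(+0.99978)) = +0.66929 rad/s; magnitude 0.66929 rad/s.

0.669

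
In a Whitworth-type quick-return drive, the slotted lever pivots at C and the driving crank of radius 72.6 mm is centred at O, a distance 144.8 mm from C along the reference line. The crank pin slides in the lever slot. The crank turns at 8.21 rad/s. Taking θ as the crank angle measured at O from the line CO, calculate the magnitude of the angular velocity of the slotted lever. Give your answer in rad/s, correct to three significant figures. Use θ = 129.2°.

0.871

ω = 8.21 rad/s
Crank pin A relative to C: A = (d + r cosθ, r sinθ); lever angle φ = atan2(r sinθ, d + r cosθ).
Differentiating tanφ: φ̇ = rω(d cosθ + r)/(d² + r² + 2dr cosθ).
d² + r² + 2dr cosθ = |CA|² = 0.0129494 m²;  d cosθ + r = -0.018918 m.
|ω_lever| = |0.0726·8.21·-0.018918| / 0.0129494 = 0.87077 rad/s.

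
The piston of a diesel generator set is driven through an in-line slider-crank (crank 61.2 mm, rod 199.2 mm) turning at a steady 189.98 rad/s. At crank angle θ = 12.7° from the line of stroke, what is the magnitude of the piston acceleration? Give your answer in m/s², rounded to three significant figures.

ω = 190 rad/s
x(θ) = r cosθ + √(L² − r² sin²θ); with ω constant, a = ω²·d²x/dθ².
d²x/dθ² = −r cosθ − r²(cos2θ)/√u − r⁴ sin²2θ/(4u^{3/2}),  u = L² − r² sin²θ = 0.0394996 m².
Substituting r = 0.0612 m, L = 0.1992 m, θ = 12.7°: d²x/dθ² = -0.076809 m.
a = ω²·d²x/dθ² = (190)²·(-0.076809) = -2772.2 m/s²;  |a| = 2772.2 m/s².

2770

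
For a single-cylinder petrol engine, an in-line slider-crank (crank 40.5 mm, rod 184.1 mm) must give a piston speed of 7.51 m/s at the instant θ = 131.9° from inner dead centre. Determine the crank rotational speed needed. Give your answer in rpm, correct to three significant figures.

2800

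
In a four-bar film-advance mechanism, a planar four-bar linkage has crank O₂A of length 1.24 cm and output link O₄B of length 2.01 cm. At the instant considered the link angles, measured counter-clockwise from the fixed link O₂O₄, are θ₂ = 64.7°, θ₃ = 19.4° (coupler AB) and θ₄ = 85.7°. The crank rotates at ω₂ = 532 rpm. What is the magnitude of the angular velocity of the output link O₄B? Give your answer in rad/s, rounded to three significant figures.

26.7

ω₂ = 55.71 rad/s (from 532 rpm).
Differentiating the loop-closure r₂e^{iθ₂}+r₃e^{iθ₃}=r₁+r₄e^{iθ₄} gives r₂ω₂e^{iθ₂}+r₃ω₃e^{iθ₃}=r₄ω₄e^{iθ₄}.
Eliminating the other unknown: ω₄ = r₂ω₂ sin(θ₂−θ₃) / [r₄ sin(θ₄−θ₃)].
Numerator sine = +0.71080; denominator sine = +0.91566.
Result = 0.0124·55.71·(+0.71080) / (0.0201·(+0.91566)) = +26.679 rad/s; magnitude 26.679 rad/s.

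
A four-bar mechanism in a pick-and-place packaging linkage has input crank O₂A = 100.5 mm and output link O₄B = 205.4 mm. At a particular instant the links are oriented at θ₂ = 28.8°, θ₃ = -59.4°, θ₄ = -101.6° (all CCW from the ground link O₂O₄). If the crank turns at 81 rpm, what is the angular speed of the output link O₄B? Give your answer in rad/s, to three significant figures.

6.18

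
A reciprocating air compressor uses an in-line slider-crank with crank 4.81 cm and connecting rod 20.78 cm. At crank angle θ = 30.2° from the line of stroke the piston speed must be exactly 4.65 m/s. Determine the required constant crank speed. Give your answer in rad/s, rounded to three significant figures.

160

For an in-line slider-crank, |v_piston| = rω|sinθ|·[1 + r cosθ/√(L² − r² sin²θ)].
With r = 0.0481 m, L = 0.2078 m, θ = 30.2°: the bracketed kinematic factor |dx/dθ| = 0.029069 m.
ω = v/|dx/dθ| = 4.65/0.029069 = 159.97 rad/s.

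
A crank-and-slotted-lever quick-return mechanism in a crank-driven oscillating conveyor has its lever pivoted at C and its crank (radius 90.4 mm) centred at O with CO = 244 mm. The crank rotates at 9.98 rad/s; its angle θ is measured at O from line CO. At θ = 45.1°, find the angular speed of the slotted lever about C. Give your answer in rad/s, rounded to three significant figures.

2.40

ω = 9.98 rad/s
Crank pin A relative to C: A = (d + r cosθ, r sinθ); lever angle φ = atan2(r sinθ, d + r cosθ).
Differentiating tanφ: φ̇ = rω(d cosθ + r)/(d² + r² + 2dr cosθ).
d² + r² + 2dr cosθ = |CA|² = 0.0988478 m²;  d cosθ + r = +0.26263 m.
|ω_lever| = |0.0904·9.98·+0.26263| / 0.0988478 = 2.3971 rad/s.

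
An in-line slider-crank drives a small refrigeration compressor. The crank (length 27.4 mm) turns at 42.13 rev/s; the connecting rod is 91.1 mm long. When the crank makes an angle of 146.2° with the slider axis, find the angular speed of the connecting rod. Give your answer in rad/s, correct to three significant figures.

67.1

ω = 264.7 rad/s (converted from 42.13 rev/s).
The rod makes angle φ with the slider axis where L sinφ = r sinθ; differentiating, L cosφ·φ̇ = r ω cosθ.
L cosφ = √(L² − r² sin²θ) = 0.089816 m.
|ω_rod| = r ω |cosθ| / √(L² − r² sin²θ) = 0.0274·264.7·0.83098/0.089816 = 67.106 rad/s.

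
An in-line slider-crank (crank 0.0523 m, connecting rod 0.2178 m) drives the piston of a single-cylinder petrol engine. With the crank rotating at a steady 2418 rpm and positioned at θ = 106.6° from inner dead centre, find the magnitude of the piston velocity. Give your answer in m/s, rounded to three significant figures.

11.8

ω = 2π·2418/60 = 253.2 rad/s
For an in-line slider-crank, x = r cosθ + √(L² − r² sin²θ), so v = −rω sinθ·[1 + r cosθ/√(L² − r² sin²θ)].
With r = 0.0523 m, L = 0.2178 m, θ = 106.6°: √(L² − r² sin²θ) = 0.21195 m.
v = −0.0523·253.2·0.95832·[1 + 0.0523·-0.28569/0.21195] = -11.796 m/s.
|v| = 11.796 m/s.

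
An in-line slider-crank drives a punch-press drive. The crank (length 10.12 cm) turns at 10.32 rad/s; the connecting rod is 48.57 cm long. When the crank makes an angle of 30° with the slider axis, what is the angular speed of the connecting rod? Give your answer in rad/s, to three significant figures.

1.87

ω = 10.32 rad/s
The rod makes angle φ with the slider axis where L sinφ = r sinθ; differentiating, L cosφ·φ̇ = r ω cosθ.
L cosφ = √(L² − r² sin²θ) = 0.48306 m.
|ω_rod| = r ω |cosθ| / √(L² − r² sin²θ) = 0.1012·10.32·0.86603/0.48306 = 1.8724 rad/s.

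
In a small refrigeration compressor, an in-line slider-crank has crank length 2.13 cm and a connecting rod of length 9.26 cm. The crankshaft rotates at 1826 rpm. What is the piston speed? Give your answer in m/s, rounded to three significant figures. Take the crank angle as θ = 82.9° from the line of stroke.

4.16

ω = 2π·1826/60 = 191.2 rad/s
For an in-line slider-crank, x = r cosθ + √(L² − r² sin²θ), so v = −rω sinθ·[1 + r cosθ/√(L² − r² sin²θ)].
With r = 0.0213 m, L = 0.0926 m, θ = 82.9°: √(L² − r² sin²θ) = 0.090155 m.
v = −0.0213·191.2·0.99233·[1 + 0.0213·0.12360/0.090155] = -4.1597 m/s.
|v| = 4.1597 m/s.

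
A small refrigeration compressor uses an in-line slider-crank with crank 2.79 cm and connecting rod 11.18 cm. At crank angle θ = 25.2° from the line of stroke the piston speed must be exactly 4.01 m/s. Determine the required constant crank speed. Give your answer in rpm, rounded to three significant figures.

For an in-line slider-crank, |v_piston| = rω|sinθ|·[1 + r cosθ/√(L² − r² sin²θ)].
With r = 0.0279 m, L = 0.1118 m, θ = 25.2°: the bracketed kinematic factor |dx/dθ| = 0.014577 m.
ω = v/|dx/dθ| = 4.01/0.014577 = 275.09 rad/s.
N = 60ω/(2π) = 2626.9 rpm.

2630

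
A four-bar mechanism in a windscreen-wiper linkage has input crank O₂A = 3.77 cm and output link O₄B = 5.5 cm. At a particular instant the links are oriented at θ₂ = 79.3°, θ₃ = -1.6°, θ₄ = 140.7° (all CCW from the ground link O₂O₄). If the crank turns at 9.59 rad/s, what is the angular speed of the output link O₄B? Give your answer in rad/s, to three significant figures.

ω₂ = 9.59 rad/s
Differentiating the loop-closure r₂e^{iθ₂}+r₃e^{iθ₃}=r₁+r₄e^{iθ₄} gives r₂ω₂e^{iθ₂}+r₃ω₃e^{iθ₃}=r₄ω₄e^{iθ₄}.
Eliminating the other unknown: ω₄ = r₂ω₂ sin(θ₂−θ₃) / [r₄ sin(θ₄−θ₃)].
Numerator sine = +0.98741; denominator sine = +0.61153.
Result = 0.0377·9.59·(+0.98741) / (0.055·(+0.61153)) = +10.614 rad/s; magnitude 10.614 rad/s.

10.6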